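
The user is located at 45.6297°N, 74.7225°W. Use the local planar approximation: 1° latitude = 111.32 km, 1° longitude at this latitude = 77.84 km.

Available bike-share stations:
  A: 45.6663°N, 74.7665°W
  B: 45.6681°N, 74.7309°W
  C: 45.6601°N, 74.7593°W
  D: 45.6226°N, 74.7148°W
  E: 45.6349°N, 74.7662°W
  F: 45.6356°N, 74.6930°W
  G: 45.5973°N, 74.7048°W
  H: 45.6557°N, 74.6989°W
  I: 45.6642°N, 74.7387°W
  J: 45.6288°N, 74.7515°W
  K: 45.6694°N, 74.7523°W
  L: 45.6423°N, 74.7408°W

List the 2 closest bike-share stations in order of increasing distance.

Distances from 45.6297°N, 74.7225°W:
A: √((0.0366·111.32)² + (-0.0440·77.84)²) = √(16.600018 + 11.730351) = 5.3226 km
B: √((0.0384·111.32)² + (-0.0084·77.84)²) = √(18.272957 + 0.427528) = 4.3244 km
C: √((0.0304·111.32)² + (-0.0368·77.84)²) = √(11.452322 + 8.205429) = 4.4337 km
D: √((-0.0071·111.32)² + (0.0077·77.84)²) = √(0.624688 + 0.359242) = 0.9919 km
E: √((0.0052·111.32)² + (-0.0437·77.84)²) = √(0.335084 + 11.570937) = 3.4505 km
F: √((0.0059·111.32)² + (0.0295·77.84)²) = √(0.431370 + 5.272902) = 2.3884 km
G: √((-0.0324·111.32)² + (0.0177·77.84)²) = √(13.008775 + 1.898245) = 3.8610 km
H: √((0.0260·111.32)² + (0.0236·77.84)²) = √(8.377088 + 3.374657) = 3.4281 km
I: √((0.0345·111.32)² + (-0.0162·77.84)²) = √(14.749747 + 1.590141) = 4.0423 km
J: √((-0.0009·111.32)² + (-0.0290·77.84)²) = √(0.010038 + 5.095674) = 2.2596 km
K: √((0.0397·111.32)² + (-0.0298·77.84)²) = √(19.531132 + 5.380693) = 4.9912 km
L: √((0.0126·111.32)² + (-0.0183·77.84)²) = √(1.967377 + 2.029120) = 1.9991 km
Sorted: D (0.9919 km) < L (1.9991 km) < J (2.2596 km) < F (2.3884 km) < …

D, L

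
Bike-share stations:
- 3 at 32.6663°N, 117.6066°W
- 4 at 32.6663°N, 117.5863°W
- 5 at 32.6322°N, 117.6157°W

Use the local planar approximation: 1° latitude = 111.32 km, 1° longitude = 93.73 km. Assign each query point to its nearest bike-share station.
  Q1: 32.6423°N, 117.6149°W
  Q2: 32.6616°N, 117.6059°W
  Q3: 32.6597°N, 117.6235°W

Q1 at 32.6423°N, 117.6149°W:
  3: 2.7826 km
  4: 3.7847 km
  5: 1.1268 km
  → nearest: 5 (1.1268 km)
Q2 at 32.6616°N, 117.6059°W:
  3: 0.5273 km
  4: 1.9102 km
  5: 3.3993 km
  → nearest: 3 (0.5273 km)
Q3 at 32.6597°N, 117.6235°W:
  3: 1.7461 km
  4: 3.5633 km
  5: 3.1474 km
  → nearest: 3 (1.7461 km)

Q1→5; Q2→3; Q3→3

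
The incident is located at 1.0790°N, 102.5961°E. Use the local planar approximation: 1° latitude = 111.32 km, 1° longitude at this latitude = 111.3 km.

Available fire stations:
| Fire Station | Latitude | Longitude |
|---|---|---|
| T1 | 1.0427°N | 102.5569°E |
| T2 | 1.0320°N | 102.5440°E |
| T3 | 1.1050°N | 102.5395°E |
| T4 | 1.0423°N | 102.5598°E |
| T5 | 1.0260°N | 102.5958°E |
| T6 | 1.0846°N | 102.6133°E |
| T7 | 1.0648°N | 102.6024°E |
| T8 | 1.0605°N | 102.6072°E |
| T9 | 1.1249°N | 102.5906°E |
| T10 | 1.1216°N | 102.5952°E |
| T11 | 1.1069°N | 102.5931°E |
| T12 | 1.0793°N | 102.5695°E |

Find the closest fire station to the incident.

T7

Distances from 1.0790°N, 102.5961°E:
T1: √((-0.0363·111.32)² + (-0.0392·111.3)²) = √(16.329002 + 19.035420) = 5.9468 km
T2: √((-0.0470·111.32)² + (-0.0521·111.3)²) = √(27.374243 + 33.625270) = 7.8102 km
T3: √((0.0260·111.32)² + (-0.0566·111.3)²) = √(8.377088 + 39.684708) = 6.9327 km
T4: √((-0.0367·111.32)² + (-0.0363·111.3)²) = √(16.690853 + 16.323135) = 5.7458 km
T5: √((-0.0530·111.32)² + (-0.0003·111.3)²) = √(34.809528 + 0.001115) = 5.9001 km
T6: √((0.0056·111.32)² + (0.0172·111.3)²) = √(0.388618 + 3.664774) = 2.0133 km
T7: √((-0.0142·111.32)² + (0.0063·111.3)²) = √(2.498752 + 0.491667) = 1.7293 km
T8: √((-0.0185·111.32)² + (0.0111·111.3)²) = √(4.241211 + 1.526287) = 2.4016 km
T9: √((0.0459·111.32)² + (-0.0055·111.3)²) = √(26.107890 + 0.374728) = 5.1461 km
T10: √((0.0426·111.32)² + (-0.0009·111.3)²) = √(22.488764 + 0.010034) = 4.7433 km
T11: √((0.0279·111.32)² + (-0.0030·111.3)²) = √(9.646168 + 0.111489) = 3.1237 km
T12: √((0.0003·111.32)² + (-0.0266·111.3)²) = √(0.001115 + 8.765034) = 2.9608 km
Minimum: T7 at 1.7293 km.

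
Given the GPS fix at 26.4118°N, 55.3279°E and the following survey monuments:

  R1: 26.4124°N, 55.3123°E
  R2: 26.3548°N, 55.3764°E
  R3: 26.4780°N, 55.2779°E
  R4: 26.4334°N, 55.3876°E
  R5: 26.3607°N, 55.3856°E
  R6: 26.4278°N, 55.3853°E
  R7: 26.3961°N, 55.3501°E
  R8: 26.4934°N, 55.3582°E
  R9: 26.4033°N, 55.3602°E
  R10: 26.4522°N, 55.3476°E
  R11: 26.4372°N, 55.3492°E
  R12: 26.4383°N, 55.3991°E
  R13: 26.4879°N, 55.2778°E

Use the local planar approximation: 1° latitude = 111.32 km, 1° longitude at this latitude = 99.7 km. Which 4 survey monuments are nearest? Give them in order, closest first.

Distances from 26.4118°N, 55.3279°E:
R1: 1.5568 km
R2: 7.9777 km
R3: 8.8971 km
R4: 6.4194 km
R5: 8.0902 km
R6: 5.9935 km
R7: 2.8202 km
R8: 9.5729 km
R9: 3.3564 km
R10: 4.9075 km
R11: 3.5362 km
R12: 7.6872 km
R13: 9.8344 km
Sorted: R1 (1.5568 km) < R7 (2.8202 km) < R9 (3.3564 km) < R11 (3.5362 km) < R10 (4.9075 km) < R6 (5.9935 km) < …

R1, R7, R9, R11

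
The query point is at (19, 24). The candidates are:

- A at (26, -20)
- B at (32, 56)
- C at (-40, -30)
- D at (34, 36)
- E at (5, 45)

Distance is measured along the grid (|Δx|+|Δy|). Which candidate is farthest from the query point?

C

Distances from (19, 24):
A: |7| + |-44| = 7 + 44 = 51
B: |13| + |32| = 13 + 32 = 45
C: |-59| + |-54| = 59 + 54 = 113
D: |15| + |12| = 15 + 12 = 27
E: |-14| + |21| = 14 + 21 = 35
Maximum: C at 113.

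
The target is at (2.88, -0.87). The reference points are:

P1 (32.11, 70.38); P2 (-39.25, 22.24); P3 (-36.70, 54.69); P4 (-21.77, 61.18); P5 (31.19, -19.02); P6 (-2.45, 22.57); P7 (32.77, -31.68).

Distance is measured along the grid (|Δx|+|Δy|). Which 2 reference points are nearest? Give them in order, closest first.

Distances from (2.88, -0.87):
P1: 100.48
P2: 65.24
P3: 95.14
P4: 86.70
P5: 46.46
P6: 28.77
P7: 60.70
Sorted: P6 (28.77) < P5 (46.46) < P7 (60.70) < P2 (65.24) < …

P6, P5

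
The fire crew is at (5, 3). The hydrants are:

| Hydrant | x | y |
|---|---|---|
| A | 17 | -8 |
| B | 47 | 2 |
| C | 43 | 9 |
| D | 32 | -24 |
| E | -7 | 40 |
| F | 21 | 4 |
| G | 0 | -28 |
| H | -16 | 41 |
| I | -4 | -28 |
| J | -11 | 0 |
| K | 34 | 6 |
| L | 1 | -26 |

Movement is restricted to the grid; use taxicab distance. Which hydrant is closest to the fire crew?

F

Distances from (5, 3):
A: |12| + |-11| = 12 + 11 = 23
B: |42| + |-1| = 42 + 1 = 43
C: |38| + |6| = 38 + 6 = 44
D: |27| + |-27| = 27 + 27 = 54
E: |-12| + |37| = 12 + 37 = 49
F: |16| + |1| = 16 + 1 = 17
G: |-5| + |-31| = 5 + 31 = 36
H: |-21| + |38| = 21 + 38 = 59
I: |-9| + |-31| = 9 + 31 = 40
J: |-16| + |-3| = 16 + 3 = 19
K: |29| + |3| = 29 + 3 = 32
L: |-4| + |-29| = 4 + 29 = 33
Minimum: F at 17.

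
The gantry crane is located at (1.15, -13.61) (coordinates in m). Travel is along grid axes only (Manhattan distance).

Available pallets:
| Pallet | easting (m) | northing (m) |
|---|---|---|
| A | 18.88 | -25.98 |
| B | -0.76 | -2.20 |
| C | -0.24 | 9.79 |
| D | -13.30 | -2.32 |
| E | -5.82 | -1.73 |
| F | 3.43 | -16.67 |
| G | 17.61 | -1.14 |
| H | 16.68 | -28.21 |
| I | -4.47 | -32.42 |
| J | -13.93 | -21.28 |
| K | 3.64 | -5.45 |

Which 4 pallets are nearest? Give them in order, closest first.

F, K, B, E

Distances from (1.15, -13.61):
A: 30.10 m
B: 13.32 m
C: 24.79 m
D: 25.74 m
E: 18.85 m
F: 5.34 m
G: 28.93 m
H: 30.13 m
I: 24.43 m
J: 22.75 m
K: 10.65 m
Sorted: F (5.34 m) < K (10.65 m) < B (13.32 m) < E (18.85 m) < J (22.75 m) < I (24.43 m) < …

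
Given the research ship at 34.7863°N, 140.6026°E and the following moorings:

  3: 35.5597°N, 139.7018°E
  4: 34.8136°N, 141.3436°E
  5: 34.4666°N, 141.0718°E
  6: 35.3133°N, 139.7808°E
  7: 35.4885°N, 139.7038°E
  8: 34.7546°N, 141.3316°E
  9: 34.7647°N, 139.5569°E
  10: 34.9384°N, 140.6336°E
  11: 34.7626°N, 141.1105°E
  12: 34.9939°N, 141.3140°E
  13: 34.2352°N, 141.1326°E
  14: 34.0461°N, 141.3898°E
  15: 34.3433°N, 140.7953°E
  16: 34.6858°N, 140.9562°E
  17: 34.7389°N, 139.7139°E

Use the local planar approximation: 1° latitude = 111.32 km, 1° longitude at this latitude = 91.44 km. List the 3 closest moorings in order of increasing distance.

10, 16, 11

Distances from 34.7863°N, 140.6026°E:
3: √((0.7734·111.32)² + (-0.9008·91.44)²) = √(7412.329740 + 6784.677201) = 119.1512 km
4: √((0.0273·111.32)² + (0.7410·91.44)²) = √(9.235740 + 4591.016470) = 67.8252 km
5: √((-0.3197·111.32)² + (0.4692·91.44)²) = √(1266.577206 + 1840.723012) = 55.7432 km
6: √((0.5270·111.32)² + (-0.8218·91.44)²) = √(3441.657317 + 5646.829939) = 95.3336 km
7: √((0.7022·111.32)² + (-0.8988·91.44)²) = √(6110.377553 + 6754.583305) = 113.4238 km
8: √((-0.0317·111.32)² + (0.7290·91.44)²) = √(12.452740 + 4443.523603) = 66.7531 km
9: √((-0.0216·111.32)² + (-1.0457·91.44)²) = √(5.781678 + 9142.956443) = 95.6490 km
10: √((0.1521·111.32)² + (0.0310·91.44)²) = √(286.684903 + 8.035184) = 17.1674 km
11: √((-0.0237·111.32)² + (0.5079·91.44)²) = √(6.960542 + 2156.894289) = 46.5173 km
12: √((0.2076·111.32)² + (0.7114·91.44)²) = √(534.073579 + 4231.556622) = 69.0335 km
13: √((-0.5511·111.32)² + (0.5300·91.44)²) = √(3763.632563 + 2348.681754) = 78.1813 km
14: √((-0.7402·111.32)² + (0.7872·91.44)²) = √(6789.605748 + 5181.346132) = 109.4118 km
15: √((-0.4430·111.32)² + (0.1927·91.44)²) = √(2431.945554 + 310.481597) = 52.3682 km
16: √((-0.1005·111.32)² + (0.3536·91.44)²) = √(125.163736 + 1045.434788) = 34.2140 km
17: √((-0.0474·111.32)² + (-0.8887·91.44)²) = √(27.842170 + 6603.630962) = 81.4339 km
Sorted: 10 (17.1674 km) < 16 (34.2140 km) < 11 (46.5173 km) < 15 (52.3682 km) < 5 (55.7432 km) < …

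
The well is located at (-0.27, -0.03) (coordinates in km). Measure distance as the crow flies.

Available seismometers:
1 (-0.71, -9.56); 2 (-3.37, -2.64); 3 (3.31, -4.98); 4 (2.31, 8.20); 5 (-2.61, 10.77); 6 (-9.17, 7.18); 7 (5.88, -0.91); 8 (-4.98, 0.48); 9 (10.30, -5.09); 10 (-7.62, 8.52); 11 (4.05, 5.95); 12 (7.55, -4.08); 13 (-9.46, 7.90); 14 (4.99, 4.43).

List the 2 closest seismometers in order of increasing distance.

2, 8

Distances from (-0.27, -0.03):
1: √((-0.44)² + (-9.53)²) = √(0.1936 + 90.8209) = 9.54 km
2: √((-3.10)² + (-2.61)²) = √(9.6100 + 6.8121) = 4.05 km
3: √((3.58)² + (-4.95)²) = √(12.8164 + 24.5025) = 6.11 km
4: √((2.58)² + (8.23)²) = √(6.6564 + 67.7329) = 8.62 km
5: √((-2.34)² + (10.80)²) = √(5.4756 + 116.6400) = 11.05 km
6: √((-8.90)² + (7.21)²) = √(79.2100 + 51.9841) = 11.45 km
7: √((6.15)² + (-0.88)²) = √(37.8225 + 0.7744) = 6.21 km
8: √((-4.71)² + (0.51)²) = √(22.1841 + 0.2601) = 4.74 km
9: √((10.57)² + (-5.06)²) = √(111.7249 + 25.6036) = 11.72 km
10: √((-7.35)² + (8.55)²) = √(54.0225 + 73.1025) = 11.27 km
11: √((4.32)² + (5.98)²) = √(18.6624 + 35.7604) = 7.38 km
12: √((7.82)² + (-4.05)²) = √(61.1524 + 16.4025) = 8.81 km
13: √((-9.19)² + (7.93)²) = √(84.4561 + 62.8849) = 12.14 km
14: √((5.26)² + (4.46)²) = √(27.6676 + 19.8916) = 6.90 km
Sorted: 2 (4.05 km) < 8 (4.74 km) < 3 (6.11 km) < 7 (6.21 km) < …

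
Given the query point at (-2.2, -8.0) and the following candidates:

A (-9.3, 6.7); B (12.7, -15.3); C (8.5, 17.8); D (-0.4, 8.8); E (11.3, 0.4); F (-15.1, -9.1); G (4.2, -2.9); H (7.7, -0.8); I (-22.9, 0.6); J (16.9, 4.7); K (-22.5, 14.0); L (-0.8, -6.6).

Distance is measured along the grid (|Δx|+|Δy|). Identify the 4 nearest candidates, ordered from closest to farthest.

L, G, F, H

Distances from (-2.2, -8.0):
A: |-7.1| + |14.7| = 7.1 + 14.7 = 21.8
B: |14.9| + |-7.3| = 14.9 + 7.3 = 22.2
C: |10.7| + |25.8| = 10.7 + 25.8 = 36.5
D: |1.8| + |16.8| = 1.8 + 16.8 = 18.6
E: |13.5| + |8.4| = 13.5 + 8.4 = 21.9
F: |-12.9| + |-1.1| = 12.9 + 1.1 = 14.0
G: |6.4| + |5.1| = 6.4 + 5.1 = 11.5
H: |9.9| + |7.2| = 9.9 + 7.2 = 17.1
I: |-20.7| + |8.6| = 20.7 + 8.6 = 29.3
J: |19.1| + |12.7| = 19.1 + 12.7 = 31.8
K: |-20.3| + |22.0| = 20.3 + 22.0 = 42.3
L: |1.4| + |1.4| = 1.4 + 1.4 = 2.8
Sorted: L (2.8) < G (11.5) < F (14.0) < H (17.1) < D (18.6) < A (21.8) < …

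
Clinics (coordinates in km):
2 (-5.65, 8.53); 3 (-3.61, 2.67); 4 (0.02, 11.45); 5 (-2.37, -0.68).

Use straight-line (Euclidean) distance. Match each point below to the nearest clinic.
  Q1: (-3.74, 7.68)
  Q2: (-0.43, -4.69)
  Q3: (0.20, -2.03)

Q1→2; Q2→5; Q3→5

Q1 at (-3.74, 7.68):
  2: 2.09 km
  3: 5.01 km
  4: 5.32 km
  5: 8.47 km
  → nearest: 2 (2.09 km)
Q2 at (-0.43, -4.69):
  2: 14.21 km
  3: 8.02 km
  4: 16.15 km
  5: 4.45 km
  → nearest: 5 (4.45 km)
Q3 at (0.20, -2.03):
  2: 12.07 km
  3: 6.05 km
  4: 13.48 km
  5: 2.90 km
  → nearest: 5 (2.90 km)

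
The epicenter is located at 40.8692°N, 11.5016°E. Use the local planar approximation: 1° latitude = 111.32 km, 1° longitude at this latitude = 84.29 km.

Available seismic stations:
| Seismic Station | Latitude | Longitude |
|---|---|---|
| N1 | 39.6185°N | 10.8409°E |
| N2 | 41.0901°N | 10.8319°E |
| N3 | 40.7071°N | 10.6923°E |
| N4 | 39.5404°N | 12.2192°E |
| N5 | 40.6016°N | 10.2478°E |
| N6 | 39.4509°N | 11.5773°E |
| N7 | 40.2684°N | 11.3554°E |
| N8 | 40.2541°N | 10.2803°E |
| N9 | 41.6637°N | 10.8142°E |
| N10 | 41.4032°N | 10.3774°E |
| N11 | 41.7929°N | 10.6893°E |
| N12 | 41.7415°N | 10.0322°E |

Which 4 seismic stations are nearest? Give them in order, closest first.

Distances from 40.8692°N, 11.5016°E:
N1: √((-1.2507·111.32)² + (-0.6607·84.29)²) = √(19384.414821 + 3101.420986) = 149.9528 km
N2: √((0.2209·111.32)² + (-0.6697·84.29)²) = √(604.697018 + 3186.491069) = 61.5726 km
N3: √((-0.1621·111.32)² + (-0.8093·84.29)²) = √(325.621014 + 4653.408604) = 70.5622 km
N4: √((-1.3288·111.32)² + (0.7176·84.29)²) = √(21880.922818 + 3658.617166) = 159.8110 km
N5: √((-0.2676·111.32)² + (-1.2538·84.29)²) = √(887.398343 + 11168.854639) = 109.8010 km
N6: √((-1.4183·111.32)² + (0.0757·84.29)²) = √(24927.722485 + 40.714009) = 158.0140 km
N7: √((-0.6008·111.32)² + (-0.1462·84.29)²) = √(4473.075652 + 151.861209) = 68.0069 km
N8: √((-0.6151·111.32)² + (-1.2213·84.29)²) = √(4688.542417 + 10597.338868) = 123.6361 km
N9: √((0.7945·111.32)² + (-0.6874·84.29)²) = √(7822.295145 + 3357.153223) = 105.7329 km
N10: √((0.5340·111.32)² + (-1.1242·84.29)²) = √(3533.693758 + 8979.233589) = 111.8612 km
N11: √((0.9237·111.32)² + (-0.8123·84.29)²) = √(10573.244681 + 4687.972055) = 123.5363 km
N12: √((0.8723·111.32)² + (-1.4694·84.29)²) = √(9429.271491 + 15340.240863) = 157.3833 km
Sorted: N2 (61.5726 km) < N7 (68.0069 km) < N3 (70.5622 km) < N9 (105.7329 km) < N5 (109.8010 km) < N10 (111.8612 km) < …

N2, N7, N3, N9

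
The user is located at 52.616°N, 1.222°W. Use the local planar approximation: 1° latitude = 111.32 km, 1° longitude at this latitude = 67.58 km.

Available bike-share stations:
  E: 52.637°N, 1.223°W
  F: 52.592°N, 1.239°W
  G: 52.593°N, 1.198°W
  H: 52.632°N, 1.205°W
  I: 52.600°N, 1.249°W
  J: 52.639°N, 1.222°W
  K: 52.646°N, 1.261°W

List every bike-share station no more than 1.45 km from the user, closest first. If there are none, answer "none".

Distances from 52.616°N, 1.222°W:
E: 2.339 km
F: 2.908 km
G: 3.031 km
H: 2.119 km
I: 2.550 km
J: 2.560 km
K: 4.254 km
Threshold 1.45 km: none within range.

none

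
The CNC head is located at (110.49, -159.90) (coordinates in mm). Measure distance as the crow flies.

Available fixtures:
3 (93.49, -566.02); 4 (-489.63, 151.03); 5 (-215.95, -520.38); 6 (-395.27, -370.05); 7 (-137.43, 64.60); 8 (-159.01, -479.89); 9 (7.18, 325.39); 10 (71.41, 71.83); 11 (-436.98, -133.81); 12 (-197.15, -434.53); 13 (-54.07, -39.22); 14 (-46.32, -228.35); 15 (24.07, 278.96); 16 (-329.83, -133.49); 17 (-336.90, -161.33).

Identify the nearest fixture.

Distances from (110.49, -159.90):
3: √((-17.00)² + (-406.12)²) = √(289.0000 + 164933.4544) = 406.48 mm
4: √((-600.12)² + (310.93)²) = √(360144.0144 + 96677.4649) = 675.89 mm
5: √((-326.44)² + (-360.48)²) = √(106563.0736 + 129945.8304) = 486.32 mm
6: √((-505.76)² + (-210.15)²) = √(255793.1776 + 44163.0225) = 547.68 mm
7: √((-247.92)² + (224.50)²) = √(61464.3264 + 50400.2500) = 334.46 mm
8: √((-269.50)² + (-319.99)²) = √(72630.2500 + 102393.6001) = 418.36 mm
9: √((-103.31)² + (485.29)²) = √(10672.9561 + 235506.3841) = 496.16 mm
10: √((-39.08)² + (231.73)²) = √(1527.2464 + 53698.7929) = 235.00 mm
11: √((-547.47)² + (26.09)²) = √(299723.4009 + 680.6881) = 548.09 mm
12: √((-307.64)² + (-274.63)²) = √(94642.3696 + 75421.6369) = 412.39 mm
13: √((-164.56)² + (120.68)²) = √(27079.9936 + 14563.6624) = 204.07 mm
14: √((-156.81)² + (-68.45)²) = √(24589.3761 + 4685.4025) = 171.10 mm
15: √((-86.42)² + (438.86)²) = √(7468.4164 + 192598.0996) = 447.29 mm
16: √((-440.32)² + (26.41)²) = √(193881.7024 + 697.4881) = 441.11 mm
17: √((-447.39)² + (-1.43)²) = √(200157.8121 + 2.0449) = 447.39 mm
Minimum: 14 at 171.10 mm.

14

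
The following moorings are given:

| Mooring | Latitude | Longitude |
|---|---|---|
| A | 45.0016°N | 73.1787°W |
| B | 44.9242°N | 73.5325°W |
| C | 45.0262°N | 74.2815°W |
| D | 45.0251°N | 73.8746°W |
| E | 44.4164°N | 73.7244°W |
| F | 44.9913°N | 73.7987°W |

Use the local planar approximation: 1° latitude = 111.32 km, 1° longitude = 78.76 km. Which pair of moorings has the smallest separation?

Pairwise distances:
A–B: 29.1670 km
A–C: 86.8997 km
A–D: 54.8715 km
A–E: 78.0450 km
A–F: 48.8447 km
B–C: 60.0741 km
B–D: 29.1913 km
B–E: 58.5140 km
B–F: 22.2568 km
C–D: 32.0477 km
C–E: 80.8288 km
C–F: 38.2233 km
D–E: 68.7854 km
D–F: 7.0635 km
E–F: 64.2649 km
Closest pair: D–F at 7.0635 km.

D and F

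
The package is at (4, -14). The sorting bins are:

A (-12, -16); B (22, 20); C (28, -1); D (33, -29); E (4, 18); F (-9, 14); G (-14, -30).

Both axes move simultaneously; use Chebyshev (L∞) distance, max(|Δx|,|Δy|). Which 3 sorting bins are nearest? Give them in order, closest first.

Distances from (4, -14):
A: 16
B: 34
C: 24
D: 29
E: 32
F: 28
G: 18
Sorted: A (16) < G (18) < C (24) < F (28) < D (29) < …

A, G, C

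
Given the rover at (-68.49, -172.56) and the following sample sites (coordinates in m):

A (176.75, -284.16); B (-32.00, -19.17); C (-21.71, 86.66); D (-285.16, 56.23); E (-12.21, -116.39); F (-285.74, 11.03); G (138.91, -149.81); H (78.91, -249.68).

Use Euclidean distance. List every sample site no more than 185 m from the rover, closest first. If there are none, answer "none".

E, B, H

Distances from (-68.49, -172.56):
A: 269.44 m
B: 157.67 m
C: 263.41 m
D: 315.10 m
E: 79.51 m
F: 284.43 m
G: 208.64 m
H: 166.36 m
Threshold 185 m: E (79.51 m), B (157.67 m), H (166.36 m) are within range.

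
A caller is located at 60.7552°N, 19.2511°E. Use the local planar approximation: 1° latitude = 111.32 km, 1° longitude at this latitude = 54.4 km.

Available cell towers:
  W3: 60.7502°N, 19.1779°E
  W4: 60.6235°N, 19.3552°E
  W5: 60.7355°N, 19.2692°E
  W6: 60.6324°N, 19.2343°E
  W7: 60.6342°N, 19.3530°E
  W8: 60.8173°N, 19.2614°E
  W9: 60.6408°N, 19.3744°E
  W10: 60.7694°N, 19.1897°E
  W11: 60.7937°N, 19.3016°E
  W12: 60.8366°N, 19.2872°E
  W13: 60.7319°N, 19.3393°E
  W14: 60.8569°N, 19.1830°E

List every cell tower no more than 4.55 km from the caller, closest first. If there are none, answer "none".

W5, W10, W3

Distances from 60.7552°N, 19.2511°E:
W3: 4.0208 km
W4: 15.7166 km
W5: 2.4039 km
W6: 13.7006 km
W7: 14.5658 km
W8: 6.9356 km
W9: 14.3934 km
W10: 3.6953 km
W11: 5.0907 km
W12: 9.2718 km
W13: 5.4543 km
W14: 11.9120 km
Threshold 4.55 km: W5 (2.4039 km), W10 (3.6953 km), W3 (4.0208 km) are within range.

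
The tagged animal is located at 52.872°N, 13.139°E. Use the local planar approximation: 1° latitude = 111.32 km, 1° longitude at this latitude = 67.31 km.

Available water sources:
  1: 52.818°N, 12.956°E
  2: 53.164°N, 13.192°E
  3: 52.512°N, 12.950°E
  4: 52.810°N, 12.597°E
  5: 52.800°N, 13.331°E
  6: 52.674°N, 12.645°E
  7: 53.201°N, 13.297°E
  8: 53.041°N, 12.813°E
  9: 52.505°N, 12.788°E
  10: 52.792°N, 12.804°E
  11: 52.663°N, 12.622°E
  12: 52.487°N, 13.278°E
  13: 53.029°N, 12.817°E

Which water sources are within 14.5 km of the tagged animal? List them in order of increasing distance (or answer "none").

1

Distances from 52.872°N, 13.139°E:
1: √((-0.054·111.32)² + (-0.183·67.31)²) = √(36.13549 + 151.72647) = 13.706 km
2: √((0.292·111.32)² + (0.053·67.31)²) = √(1056.60363 + 12.72656) = 32.701 km
3: √((-0.360·111.32)² + (-0.189·67.31)²) = √(1606.02166 + 161.83885) = 42.046 km
4: √((-0.062·111.32)² + (-0.542·67.31)²) = √(47.63540 + 1330.93778) = 37.129 km
5: √((-0.072·111.32)² + (0.192·67.31)²) = √(64.24087 + 167.01737) = 15.207 km
6: √((-0.198·111.32)² + (-0.494·67.31)²) = √(485.82155 + 1105.63831) = 39.893 km
7: √((0.329·111.32)² + (0.158·67.31)²) = √(1341.33789 + 113.10280) = 38.137 km
8: √((0.169·111.32)² + (-0.326·67.31)²) = √(353.93198 + 481.49788) = 28.904 km
9: √((-0.367·111.32)² + (-0.351·67.31)²) = √(1669.08527 + 558.17890) = 47.194 km
10: √((-0.080·111.32)² + (-0.335·67.31)²) = √(79.30971 + 508.45064) = 24.244 km
11: √((-0.209·111.32)² + (-0.517·67.31)²) = √(541.30117 + 1210.98919) = 41.860 km
12: √((-0.385·111.32)² + (0.139·67.31)²) = √(1836.82531 + 87.53642) = 43.868 km
13: √((0.157·111.32)² + (-0.322·67.31)²) = √(305.45392 + 469.75447) = 27.843 km
Threshold 14.5 km: 1 (13.706 km) is within range.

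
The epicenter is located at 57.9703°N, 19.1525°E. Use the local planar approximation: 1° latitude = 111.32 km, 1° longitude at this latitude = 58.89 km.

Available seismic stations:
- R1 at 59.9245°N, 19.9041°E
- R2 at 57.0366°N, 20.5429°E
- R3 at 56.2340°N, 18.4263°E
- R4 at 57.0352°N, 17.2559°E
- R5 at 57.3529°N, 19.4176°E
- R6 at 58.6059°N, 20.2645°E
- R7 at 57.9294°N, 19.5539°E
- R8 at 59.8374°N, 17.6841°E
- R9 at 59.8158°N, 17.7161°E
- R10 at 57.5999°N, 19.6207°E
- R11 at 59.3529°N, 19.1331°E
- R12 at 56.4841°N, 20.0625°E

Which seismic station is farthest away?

Distances from 57.9703°N, 19.1525°E:
R1: 221.9987 km
R2: 132.3173 km
R3: 197.9595 km
R4: 152.6783 km
R5: 70.4798 km
R6: 96.4087 km
R7: 24.0729 km
R8: 225.1167 km
R9: 222.1743 km
R10: 49.6023 km
R11: 153.9153 km
R12: 173.9067 km
Maximum: R8 at 225.1167 km.

R8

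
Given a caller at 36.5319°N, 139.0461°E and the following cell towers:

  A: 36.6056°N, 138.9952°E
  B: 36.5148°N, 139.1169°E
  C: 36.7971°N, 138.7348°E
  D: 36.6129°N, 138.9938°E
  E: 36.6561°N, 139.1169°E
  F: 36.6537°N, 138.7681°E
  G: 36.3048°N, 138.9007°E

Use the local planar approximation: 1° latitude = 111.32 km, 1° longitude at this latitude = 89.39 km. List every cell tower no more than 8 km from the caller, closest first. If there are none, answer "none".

B

Distances from 36.5319°N, 139.0461°E:
A: 9.3815 km
B: 6.6089 km
C: 40.5697 km
D: 10.1568 km
E: 15.2056 km
F: 28.3087 km
G: 28.4262 km
Threshold 8 km: B (6.6089 km) is within range.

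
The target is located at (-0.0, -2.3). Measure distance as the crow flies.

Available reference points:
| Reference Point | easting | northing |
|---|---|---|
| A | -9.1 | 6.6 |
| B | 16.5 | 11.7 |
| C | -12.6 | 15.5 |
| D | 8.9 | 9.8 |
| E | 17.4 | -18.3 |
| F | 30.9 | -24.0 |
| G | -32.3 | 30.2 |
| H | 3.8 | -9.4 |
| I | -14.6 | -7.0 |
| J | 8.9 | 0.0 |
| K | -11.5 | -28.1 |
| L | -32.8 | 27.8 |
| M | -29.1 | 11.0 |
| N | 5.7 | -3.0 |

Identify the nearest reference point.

N

Distances from (-0.0, -2.3):
A: 12.7
B: 21.6
C: 21.8
D: 15.0
E: 23.6
F: 37.8
G: 45.8
H: 8.1
I: 15.3
J: 9.2
K: 28.2
L: 44.5
M: 32.0
N: 5.7
Minimum: N at 5.7.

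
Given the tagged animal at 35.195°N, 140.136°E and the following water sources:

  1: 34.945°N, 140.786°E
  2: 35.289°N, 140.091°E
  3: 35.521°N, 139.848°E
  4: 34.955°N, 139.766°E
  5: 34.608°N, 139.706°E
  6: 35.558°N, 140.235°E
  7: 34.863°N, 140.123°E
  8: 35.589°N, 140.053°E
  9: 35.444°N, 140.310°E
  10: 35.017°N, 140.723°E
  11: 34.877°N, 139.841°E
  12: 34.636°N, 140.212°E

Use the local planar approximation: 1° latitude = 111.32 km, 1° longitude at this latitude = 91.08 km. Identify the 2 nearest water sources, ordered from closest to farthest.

Distances from 35.195°N, 140.136°E:
1: √((-0.250·111.32)² + (0.650·91.08)²) = √(774.50890 + 3504.87680) = 65.417 km
2: √((0.094·111.32)² + (-0.045·91.08)²) = √(109.49697 + 16.79852) = 11.238 km
3: √((0.326·111.32)² + (-0.288·91.08)²) = √(1316.98733 + 688.06746) = 44.778 km
4: √((-0.240·111.32)² + (-0.370·91.08)²) = √(713.78740 + 1135.66304) = 43.005 km
5: √((-0.587·111.32)² + (-0.430·91.08)²) = √(4269.94811 + 1533.85023) = 76.183 km
6: √((0.363·111.32)² + (0.099·91.08)²) = √(1632.90021 + 81.30485) = 41.403 km
7: √((-0.332·111.32)² + (-0.013·91.08)²) = √(1365.91150 + 1.40195) = 36.977 km
8: √((0.394·111.32)² + (-0.083·91.08)²) = √(1923.70662 + 57.14816) = 44.507 km
9: √((0.249·111.32)² + (0.174·91.08)²) = √(768.32522 + 251.15657) = 31.929 km
10: √((-0.178·111.32)² + (0.587·91.08)²) = √(392.63264 + 2858.39502) = 57.018 km
11: √((-0.318·111.32)² + (-0.295·91.08)²) = √(1253.14301 + 721.92167) = 44.442 km
12: √((-0.559·111.32)² + (0.076·91.08)²) = √(3872.30905 + 47.91519) = 62.612 km
Sorted: 2 (11.238 km) < 9 (31.929 km) < 7 (36.977 km) < 6 (41.403 km) < …

2, 9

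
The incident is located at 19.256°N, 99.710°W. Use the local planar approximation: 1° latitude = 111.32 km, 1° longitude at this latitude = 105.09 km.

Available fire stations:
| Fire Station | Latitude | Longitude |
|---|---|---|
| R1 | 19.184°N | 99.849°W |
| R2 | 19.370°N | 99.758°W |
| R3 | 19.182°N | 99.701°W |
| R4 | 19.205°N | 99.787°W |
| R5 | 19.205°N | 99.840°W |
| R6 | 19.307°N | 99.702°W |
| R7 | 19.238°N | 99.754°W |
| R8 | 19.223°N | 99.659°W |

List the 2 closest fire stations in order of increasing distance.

R7, R6

Distances from 19.256°N, 99.710°W:
R1: 16.662 km
R2: 13.656 km
R3: 8.292 km
R4: 9.885 km
R5: 14.794 km
R6: 5.739 km
R7: 5.039 km
R8: 6.498 km
Sorted: R7 (5.039 km) < R6 (5.739 km) < R8 (6.498 km) < R3 (8.292 km) < …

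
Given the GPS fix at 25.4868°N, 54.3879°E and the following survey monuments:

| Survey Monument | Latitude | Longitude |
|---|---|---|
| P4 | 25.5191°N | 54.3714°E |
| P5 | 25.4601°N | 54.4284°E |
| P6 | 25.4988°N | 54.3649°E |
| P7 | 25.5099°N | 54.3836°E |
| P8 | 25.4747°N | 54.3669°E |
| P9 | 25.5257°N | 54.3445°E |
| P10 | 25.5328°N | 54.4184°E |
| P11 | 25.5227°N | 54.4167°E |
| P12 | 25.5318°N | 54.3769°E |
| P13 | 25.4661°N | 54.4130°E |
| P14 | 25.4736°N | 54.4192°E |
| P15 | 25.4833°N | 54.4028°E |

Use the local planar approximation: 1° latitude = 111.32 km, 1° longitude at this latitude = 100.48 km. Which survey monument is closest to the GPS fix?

Distances from 25.4868°N, 54.3879°E:
P4: √((0.0323·111.32)² + (-0.0165·100.48)²) = √(12.928598 + 2.748699) = 3.9595 km
P5: √((-0.0267·111.32)² + (0.0405·100.48)²) = √(8.834234 + 16.560342) = 5.0393 km
P6: √((0.0120·111.32)² + (-0.0230·100.48)²) = √(1.784469 + 5.340906) = 2.6693 km
P7: √((0.0231·111.32)² + (-0.0043·100.48)²) = √(6.612571 + 0.186679) = 2.6075 km
P8: √((-0.0121·111.32)² + (-0.0210·100.48)²) = √(1.814334 + 4.452438) = 2.5034 km
P9: √((0.0389·111.32)² + (-0.0434·100.48)²) = √(18.751914 + 19.016856) = 6.1456 km
P10: √((0.0460·111.32)² + (0.0305·100.48)²) = √(26.221773 + 9.392018) = 5.9677 km
P11: √((0.0359·111.32)² + (0.0288·100.48)²) = √(15.971117 + 8.374217) = 4.9341 km
P12: √((0.0450·111.32)² + (-0.0110·100.48)²) = √(25.094088 + 1.221644) = 5.1299 km
P13: √((-0.0207·111.32)² + (0.0251·100.48)²) = √(5.309909 + 6.360726) = 3.4162 km
P14: √((-0.0132·111.32)² + (0.0313·100.48)²) = √(2.159207 + 9.891176) = 3.4714 km
P15: √((-0.0035·111.32)² + (0.0149·100.48)²) = √(0.151804 + 2.241464) = 1.5470 km
Minimum: P15 at 1.5470 km.

P15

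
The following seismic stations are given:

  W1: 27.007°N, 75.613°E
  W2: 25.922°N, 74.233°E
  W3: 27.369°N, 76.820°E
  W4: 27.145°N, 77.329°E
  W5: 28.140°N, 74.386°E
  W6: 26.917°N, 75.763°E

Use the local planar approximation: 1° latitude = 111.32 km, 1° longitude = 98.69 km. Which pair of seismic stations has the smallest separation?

W1 and W6

Pairwise distances:
W1–W2: √((-1.085·111.32)² + (-1.380·98.69)²) = √(14588.33984 + 18548.31534) = 182.035 km
W1–W3: √((0.362·111.32)² + (1.207·98.69)²) = √(1623.91591 + 14189.29566) = 125.751 km
W1–W4: √((0.138·111.32)² + (1.716·98.69)²) = √(235.99596 + 28680.11345) = 170.047 km
W1–W5: √((1.133·111.32)² + (-1.227·98.69)²) = √(15907.65689 + 14663.42504) = 174.846 km
W1–W6: √((-0.090·111.32)² + (0.150·98.69)²) = √(100.37635 + 219.14361) = 17.875 km
W2–W3: √((1.447·111.32)² + (2.587·98.69)²) = √(25946.77929 + 65183.72204) = 301.878 km
W2–W4: √((1.223·111.32)² + (3.096·98.69)²) = √(18535.28676 + 93357.28260) = 334.503 km
W2–W5: √((2.218·111.32)² + (0.153·98.69)²) = √(60963.44195 + 227.99701) = 247.369 km
W2–W6: √((0.995·111.32)² + (1.530·98.69)²) = √(12268.53078 + 22799.70142) = 187.265 km
W3–W4: √((-0.224·111.32)² + (0.509·98.69)²) = √(621.78814 + 2523.37539) = 56.082 km
W3–W5: √((0.771·111.32)² + (-2.434·98.69)²) = √(7366.39752 + 57701.54552) = 255.084 km
W3–W6: √((-0.452·111.32)² + (-1.057·98.69)²) = √(2531.76426 + 10881.68807) = 115.816 km
W4–W5: √((0.995·111.32)² + (-2.943·98.69)²) = √(12268.53078 + 84358.10633) = 310.848 km
W4–W6: √((-0.228·111.32)² + (-1.566·98.69)²) = √(644.19313 + 23885.25122) = 156.619 km
W5–W6: √((-1.223·111.32)² + (1.377·98.69)²) = √(18535.28676 + 18467.75815) = 192.362 km
Closest pair: W1–W6 at 17.875 km.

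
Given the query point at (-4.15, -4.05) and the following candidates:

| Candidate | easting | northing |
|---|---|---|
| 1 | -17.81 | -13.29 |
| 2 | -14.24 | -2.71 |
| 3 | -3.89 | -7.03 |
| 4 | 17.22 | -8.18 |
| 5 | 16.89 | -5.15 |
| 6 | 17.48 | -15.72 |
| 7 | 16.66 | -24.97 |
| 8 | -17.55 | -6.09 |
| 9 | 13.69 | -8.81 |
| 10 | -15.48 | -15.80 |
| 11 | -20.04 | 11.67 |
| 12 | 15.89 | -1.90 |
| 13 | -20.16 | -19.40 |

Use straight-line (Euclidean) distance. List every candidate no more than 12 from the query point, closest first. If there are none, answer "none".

3, 2

Distances from (-4.15, -4.05):
1: 16.49
2: 10.18
3: 2.99
4: 21.77
5: 21.07
6: 24.58
7: 29.51
8: 13.55
9: 18.46
10: 16.32
11: 22.35
12: 20.16
13: 22.18
Threshold 12: 3 (2.99), 2 (10.18) are within range.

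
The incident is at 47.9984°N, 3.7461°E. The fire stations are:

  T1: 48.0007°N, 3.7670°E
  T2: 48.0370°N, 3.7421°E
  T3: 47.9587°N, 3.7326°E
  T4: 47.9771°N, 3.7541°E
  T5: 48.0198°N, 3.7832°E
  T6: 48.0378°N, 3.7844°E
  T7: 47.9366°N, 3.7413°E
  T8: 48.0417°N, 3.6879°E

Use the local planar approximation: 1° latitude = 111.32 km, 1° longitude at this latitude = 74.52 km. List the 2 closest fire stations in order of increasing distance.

Distances from 47.9984°N, 3.7461°E:
T1: 1.5784 km
T2: 4.3073 km
T3: 4.5325 km
T4: 2.4449 km
T5: 3.6495 km
T6: 5.2329 km
T7: 6.8889 km
T8: 6.4841 km
Sorted: T1 (1.5784 km) < T4 (2.4449 km) < T5 (3.6495 km) < T2 (4.3073 km) < …

T1, T4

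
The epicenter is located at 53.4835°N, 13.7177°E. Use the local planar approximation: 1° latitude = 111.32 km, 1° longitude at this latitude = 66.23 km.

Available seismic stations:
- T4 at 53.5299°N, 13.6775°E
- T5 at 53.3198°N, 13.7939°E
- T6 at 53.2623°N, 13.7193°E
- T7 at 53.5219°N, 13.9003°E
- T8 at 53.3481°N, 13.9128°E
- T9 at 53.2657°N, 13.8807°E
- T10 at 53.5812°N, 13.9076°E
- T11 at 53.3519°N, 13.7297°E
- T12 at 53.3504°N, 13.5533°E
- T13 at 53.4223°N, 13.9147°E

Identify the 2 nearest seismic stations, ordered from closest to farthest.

Distances from 53.4835°N, 13.7177°E:
T4: √((0.0464·111.32)² + (-0.0402·66.23)²) = √(26.679787 + 7.088619) = 5.8111 km
T5: √((-0.1637·111.32)² + (0.0762·66.23)²) = √(332.080790 + 25.469443) = 18.9090 km
T6: √((-0.2212·111.32)² + (0.0016·66.23)²) = √(606.340588 + 0.011229) = 24.6242 km
T7: √((0.0384·111.32)² + (0.1826·66.23)²) = √(18.272957 + 146.255113) = 12.8268 km
T8: √((-0.1354·111.32)² + (0.1951·66.23)²) = √(227.187129 + 166.964464) = 19.8533 km
T9: √((-0.2178·111.32)² + (0.1630·66.23)²) = √(587.844076 + 116.542604) = 26.5403 km
T10: √((0.0977·111.32)² + (0.1899·66.23)²) = √(118.286593 + 158.182866) = 16.6274 km
T11: √((-0.1316·111.32)² + (0.0120·66.23)²) = √(214.614062 + 0.631643) = 14.6713 km
T12: √((-0.1331·111.32)² + (-0.1644·66.23)²) = √(219.534362 + 118.553161) = 18.3872 km
T13: √((-0.0612·111.32)² + (0.1970·66.23)²) = √(46.414026 + 170.232298) = 14.7189 km
Sorted: T4 (5.8111 km) < T7 (12.8268 km) < T11 (14.6713 km) < T13 (14.7189 km) < …

T4, T7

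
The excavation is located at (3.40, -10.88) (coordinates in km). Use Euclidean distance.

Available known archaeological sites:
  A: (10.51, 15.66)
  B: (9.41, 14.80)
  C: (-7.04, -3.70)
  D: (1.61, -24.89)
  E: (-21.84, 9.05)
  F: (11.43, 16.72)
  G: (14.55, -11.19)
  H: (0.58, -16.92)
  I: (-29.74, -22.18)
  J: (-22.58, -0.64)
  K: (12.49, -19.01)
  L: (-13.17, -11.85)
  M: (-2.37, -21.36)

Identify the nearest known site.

Distances from (3.40, -10.88):
A: 27.48 km
B: 26.37 km
C: 12.67 km
D: 14.12 km
E: 32.16 km
F: 28.74 km
G: 11.15 km
H: 6.67 km
I: 35.01 km
J: 27.93 km
K: 12.20 km
L: 16.60 km
M: 11.96 km
Minimum: H at 6.67 km.

H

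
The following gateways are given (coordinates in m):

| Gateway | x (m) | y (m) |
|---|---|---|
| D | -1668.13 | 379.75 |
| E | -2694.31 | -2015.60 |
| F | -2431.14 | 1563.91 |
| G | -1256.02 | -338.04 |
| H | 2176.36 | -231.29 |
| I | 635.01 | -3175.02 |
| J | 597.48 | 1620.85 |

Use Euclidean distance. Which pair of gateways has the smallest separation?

D and G

Pairwise distances:
D–E: 2605.91 m
D–F: 1408.69 m
D–G: 827.68 m
D–H: 3892.75 m
D–I: 4235.66 m
D–J: 2583.28 m
E–F: 3589.17 m
E–G: 2209.73 m
E–H: 5187.21 m
E–I: 3525.43 m
E–J: 4905.06 m
F–G: 2235.69 m
F–H: 4944.88 m
F–I: 5644.35 m
F–J: 3029.16 m
G–H: 3434.04 m
G–I: 3409.46 m
G–J: 2696.80 m
H–I: 3322.85 m
H–J: 2433.78 m
I–J: 4796.02 m
Closest pair: D–G at 827.68 m.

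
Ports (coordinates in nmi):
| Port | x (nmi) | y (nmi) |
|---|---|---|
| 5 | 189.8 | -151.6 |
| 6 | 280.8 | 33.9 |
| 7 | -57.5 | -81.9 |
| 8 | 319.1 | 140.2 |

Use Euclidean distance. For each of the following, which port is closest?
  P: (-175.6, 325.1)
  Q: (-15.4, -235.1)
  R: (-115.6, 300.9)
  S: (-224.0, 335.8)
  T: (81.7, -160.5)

P at (-175.6, 325.1):
  5: √((365.4)² + (-476.7)²) = √(133517.160 + 227242.890) = 600.6 nmi
  6: √((456.4)² + (-291.2)²) = √(208300.960 + 84797.440) = 541.4 nmi
  7: √((118.1)² + (-407.0)²) = √(13947.610 + 165649.000) = 423.8 nmi
  8: √((494.7)² + (-184.9)²) = √(244728.090 + 34188.010) = 528.1 nmi
  → nearest: 7 (423.8 nmi)
Q at (-15.4, -235.1):
  5: √((205.2)² + (83.5)²) = √(42107.040 + 6972.250) = 221.5 nmi
  6: √((296.2)² + (269.0)²) = √(87734.440 + 72361.000) = 400.1 nmi
  7: √((-42.1)² + (153.2)²) = √(1772.410 + 23470.240) = 158.9 nmi
  8: √((334.5)² + (375.3)²) = √(111890.250 + 140850.090) = 502.7 nmi
  → nearest: 7 (158.9 nmi)
R at (-115.6, 300.9):
  5: √((305.4)² + (-452.5)²) = √(93269.160 + 204756.250) = 545.9 nmi
  6: √((396.4)² + (-267.0)²) = √(157132.960 + 71289.000) = 477.9 nmi
  7: √((58.1)² + (-382.8)²) = √(3375.610 + 146535.840) = 387.2 nmi
  8: √((434.7)² + (-160.7)²) = √(188964.090 + 25824.490) = 463.5 nmi
  → nearest: 7 (387.2 nmi)
S at (-224.0, 335.8):
  5: √((413.8)² + (-487.4)²) = √(171230.440 + 237558.760) = 639.4 nmi
  6: √((504.8)² + (-301.9)²) = √(254823.040 + 91143.610) = 588.2 nmi
  7: √((166.5)² + (-417.7)²) = √(27722.250 + 174473.290) = 449.7 nmi
  8: √((543.1)² + (-195.6)²) = √(294957.610 + 38259.360) = 577.2 nmi
  → nearest: 7 (449.7 nmi)
T at (81.7, -160.5):
  5: √((108.1)² + (8.9)²) = √(11685.610 + 79.210) = 108.5 nmi
  6: √((199.1)² + (194.4)²) = √(39640.810 + 37791.360) = 278.3 nmi
  7: √((-139.2)² + (78.6)²) = √(19376.640 + 6177.960) = 159.9 nmi
  8: √((237.4)² + (300.7)²) = √(56358.760 + 90420.490) = 383.1 nmi
  → nearest: 5 (108.5 nmi)

P→7; Q→7; R→7; S→7; T→5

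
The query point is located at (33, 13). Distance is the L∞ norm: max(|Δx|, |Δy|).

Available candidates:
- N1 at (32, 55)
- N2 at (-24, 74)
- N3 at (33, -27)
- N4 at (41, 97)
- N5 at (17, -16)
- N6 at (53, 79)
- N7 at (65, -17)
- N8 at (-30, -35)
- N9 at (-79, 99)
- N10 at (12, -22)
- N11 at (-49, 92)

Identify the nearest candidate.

N5

Distances from (33, 13):
N1: 42
N2: 61
N3: 40
N4: 84
N5: 29
N6: 66
N7: 32
N8: 63
N9: 112
N10: 35
N11: 82
Minimum: N5 at 29.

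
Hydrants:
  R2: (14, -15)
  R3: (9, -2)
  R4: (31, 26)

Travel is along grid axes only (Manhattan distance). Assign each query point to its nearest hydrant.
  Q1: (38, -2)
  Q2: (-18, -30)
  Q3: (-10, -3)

Q1 at (38, -2):
  R2: 37
  R3: 29
  R4: 35
  → nearest: R3 (29)
Q2 at (-18, -30):
  R2: 47
  R3: 55
  R4: 105
  → nearest: R2 (47)
Q3 at (-10, -3):
  R2: 36
  R3: 20
  R4: 70
  → nearest: R3 (20)

Q1→R3; Q2→R2; Q3→R3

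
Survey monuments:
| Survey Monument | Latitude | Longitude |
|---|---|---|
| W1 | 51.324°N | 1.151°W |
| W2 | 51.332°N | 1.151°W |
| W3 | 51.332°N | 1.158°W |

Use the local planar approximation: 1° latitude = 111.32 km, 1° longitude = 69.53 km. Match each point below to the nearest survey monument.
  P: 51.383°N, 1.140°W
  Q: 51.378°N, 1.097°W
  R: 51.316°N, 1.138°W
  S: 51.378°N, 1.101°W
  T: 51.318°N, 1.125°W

P at 51.383°N, 1.140°W:
  W1: √((-0.059·111.32)² + (-0.011·69.53)²) = √(43.13705 + 0.58496) = 6.612 km
  W2: √((-0.051·111.32)² + (-0.011·69.53)²) = √(32.23196 + 0.58496) = 5.729 km
  W3: √((-0.051·111.32)² + (-0.018·69.53)²) = √(32.23196 + 1.56635) = 5.814 km
  → nearest: W2 (5.729 km)
Q at 51.378°N, 1.097°W:
  W1: √((-0.054·111.32)² + (-0.054·69.53)²) = √(36.13549 + 14.09717) = 7.088 km
  W2: √((-0.046·111.32)² + (-0.054·69.53)²) = √(26.22177 + 14.09717) = 6.350 km
  W3: √((-0.046·111.32)² + (-0.061·69.53)²) = √(26.22177 + 17.98888) = 6.649 km
  → nearest: W2 (6.350 km)
R at 51.316°N, 1.138°W:
  W1: √((0.008·111.32)² + (-0.013·69.53)²) = √(0.79310 + 0.81702) = 1.269 km
  W2: √((0.016·111.32)² + (-0.013·69.53)²) = √(3.17239 + 0.81702) = 1.997 km
  W3: √((0.016·111.32)² + (-0.020·69.53)²) = √(3.17239 + 1.93377) = 2.260 km
  → nearest: W1 (1.269 km)
S at 51.378°N, 1.101°W:
  W1: √((-0.054·111.32)² + (-0.050·69.53)²) = √(36.13549 + 12.08605) = 6.944 km
  W2: √((-0.046·111.32)² + (-0.050·69.53)²) = √(26.22177 + 12.08605) = 6.189 km
  W3: √((-0.046·111.32)² + (-0.057·69.53)²) = √(26.22177 + 15.70703) = 6.475 km
  → nearest: W2 (6.189 km)
T at 51.318°N, 1.125°W:
  W1: √((0.006·111.32)² + (-0.026·69.53)²) = √(0.44612 + 3.26807) = 1.927 km
  W2: √((0.014·111.32)² + (-0.026·69.53)²) = √(2.42886 + 3.26807) = 2.387 km
  W3: √((0.014·111.32)² + (-0.033·69.53)²) = √(2.42886 + 5.26468) = 2.774 km
  → nearest: W1 (1.927 km)

P→W2; Q→W2; R→W1; S→W2; T→W1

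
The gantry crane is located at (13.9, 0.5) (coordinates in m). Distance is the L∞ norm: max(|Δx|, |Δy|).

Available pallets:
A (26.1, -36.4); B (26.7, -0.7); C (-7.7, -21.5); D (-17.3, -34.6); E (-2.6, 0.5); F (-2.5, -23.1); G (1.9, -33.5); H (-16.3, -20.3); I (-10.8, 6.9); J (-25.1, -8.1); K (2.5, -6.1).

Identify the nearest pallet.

Distances from (13.9, 0.5):
A: 36.9 m
B: 12.8 m
C: 22.0 m
D: 35.1 m
E: 16.5 m
F: 23.6 m
G: 34.0 m
H: 30.2 m
I: 24.7 m
J: 39.0 m
K: 11.4 m
Minimum: K at 11.4 m.

K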